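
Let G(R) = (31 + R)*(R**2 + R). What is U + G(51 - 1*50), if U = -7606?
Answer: -7542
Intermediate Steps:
G(R) = (31 + R)*(R + R**2)
U + G(51 - 1*50) = -7606 + (51 - 1*50)*(31 + (51 - 1*50)**2 + 32*(51 - 1*50)) = -7606 + (51 - 50)*(31 + (51 - 50)**2 + 32*(51 - 50)) = -7606 + 1*(31 + 1**2 + 32*1) = -7606 + 1*(31 + 1 + 32) = -7606 + 1*64 = -7606 + 64 = -7542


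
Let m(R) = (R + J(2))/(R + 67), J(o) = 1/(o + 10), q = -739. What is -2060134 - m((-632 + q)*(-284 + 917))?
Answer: -21452828517923/10413312 ≈ -2.0601e+6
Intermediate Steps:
J(o) = 1/(10 + o)
m(R) = (1/12 + R)/(67 + R) (m(R) = (R + 1/(10 + 2))/(R + 67) = (R + 1/12)/(67 + R) = (1/12 + R)/(67 + R))
-2060134 - m((-632 + q)*(-284 + 917)) = -2060134 - (1/12 + (-632 - 739)*(-284 + 917))/(67 + (-632 - 739)*(-284 + 917)) = -2060134 - (1/12 - 1371*633)/(67 - 1371*633) = -2060134 - (1/12 - 867843)/(67 - 867843) = -2060134 - (-10414115)/((-867776)*12) = -2060134 - (-1)*(-10414115)/(867776*12) = -2060134 - 1*10414115/10413312 = -2060134 - 10414115/10413312 = -21452828517923/10413312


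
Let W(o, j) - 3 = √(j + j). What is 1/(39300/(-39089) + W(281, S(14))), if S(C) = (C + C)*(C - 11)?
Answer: -1015884021/83538911213 + 3055899842*√42/250616733639 ≈ 0.066862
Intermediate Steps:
S(C) = 2*C*(-11 + C) (S(C) = (2*C)*(-11 + C) = 2*C*(-11 + C))
W(o, j) = 3 + √2*√j (W(o, j) = 3 + √(j + j) = 3 + √(2*j) = 3 + √2*√j)
1/(39300/(-39089) + W(281, S(14))) = 1/(39300/(-39089) + (3 + √2*√(2*14*(-11 + 14)))) = 1/(39300*(-1/39089) + (3 + √2*√(2*14*3))) = 1/(-39300/39089 + (3 + √2*√84)) = 1/(-39300/39089 + (3 + √2*(2*√21))) = 1/(-39300/39089 + (3 + 2*√42)) = 1/(77967/39089 + 2*√42)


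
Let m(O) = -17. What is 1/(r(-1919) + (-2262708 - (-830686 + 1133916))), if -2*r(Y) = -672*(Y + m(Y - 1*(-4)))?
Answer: -1/3216434 ≈ -3.1090e-7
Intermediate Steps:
r(Y) = -5712 + 336*Y (r(Y) = -(-336)*(Y - 17) = -(-336)*(-17 + Y) = -(11424 - 672*Y)/2 = -5712 + 336*Y)
1/(r(-1919) + (-2262708 - (-830686 + 1133916))) = 1/((-5712 + 336*(-1919)) + (-2262708 - (-830686 + 1133916))) = 1/((-5712 - 644784) + (-2262708 - 1*303230)) = 1/(-650496 + (-2262708 - 303230)) = 1/(-650496 - 2565938) = 1/(-3216434) = -1/3216434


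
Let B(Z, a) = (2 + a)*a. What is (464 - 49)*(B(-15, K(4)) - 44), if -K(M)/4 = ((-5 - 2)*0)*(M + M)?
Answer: -18260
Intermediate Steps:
K(M) = 0 (K(M) = -4*(-5 - 2)*0*(M + M) = -4*(-7*0)*2*M = -0*2*M = -4*0 = 0)
B(Z, a) = a*(2 + a)
(464 - 49)*(B(-15, K(4)) - 44) = (464 - 49)*(0*(2 + 0) - 44) = 415*(0*2 - 44) = 415*(0 - 44) = 415*(-44) = -18260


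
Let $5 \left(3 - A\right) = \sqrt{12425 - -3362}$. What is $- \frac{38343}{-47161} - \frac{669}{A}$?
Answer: $\frac{2962996941}{733919482} + \frac{3345 \sqrt{15787}}{15562} \approx 31.044$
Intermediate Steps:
$A = 3 - \frac{\sqrt{15787}}{5}$ ($A = 3 - \frac{\sqrt{12425 - -3362}}{5} = 3 - \frac{\sqrt{12425 + \left(-1336 + 4698\right)}}{5} = 3 - \frac{\sqrt{12425 + 3362}}{5} = 3 - \frac{\sqrt{15787}}{5} \approx -22.129$)
$- \frac{38343}{-47161} - \frac{669}{A} = - \frac{38343}{-47161} - \frac{669}{3 - \frac{\sqrt{15787}}{5}} = \left(-38343\right) \left(- \frac{1}{47161}\right) - \frac{669}{3 - \frac{\sqrt{15787}}{5}} = \frac{38343}{47161} - \frac{669}{3 - \frac{\sqrt{15787}}{5}}$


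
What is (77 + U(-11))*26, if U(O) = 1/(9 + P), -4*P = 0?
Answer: 18044/9 ≈ 2004.9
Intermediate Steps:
P = 0 (P = -1/4*0 = 0)
U(O) = 1/9 (U(O) = 1/(9 + 0) = 1/9)
(77 + U(-11))*26 = (77 + 1/9)*26 = (694/9)*26 = 18044/9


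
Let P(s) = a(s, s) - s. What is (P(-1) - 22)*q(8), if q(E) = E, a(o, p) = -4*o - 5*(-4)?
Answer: 24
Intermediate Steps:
a(o, p) = 20 - 4*o (a(o, p) = -4*o + 20 = 20 - 4*o)
P(s) = 20 - 5*s (P(s) = (20 - 4*s) - s = 20 - 5*s)
(P(-1) - 22)*q(8) = ((20 - 5*(-1)) - 22)*8 = ((20 + 5) - 22)*8 = (25 - 22)*8 = 3*8 = 24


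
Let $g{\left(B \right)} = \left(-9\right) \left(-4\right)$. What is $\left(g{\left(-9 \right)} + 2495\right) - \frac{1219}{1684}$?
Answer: $\frac{4260985}{1684} \approx 2530.3$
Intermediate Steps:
$g{\left(B \right)} = 36$
$\left(g{\left(-9 \right)} + 2495\right) - \frac{1219}{1684} = \left(36 + 2495\right) - \frac{1219}{1684} = 2531 - \frac{1219}{1684} = \frac{4260985}{1684}$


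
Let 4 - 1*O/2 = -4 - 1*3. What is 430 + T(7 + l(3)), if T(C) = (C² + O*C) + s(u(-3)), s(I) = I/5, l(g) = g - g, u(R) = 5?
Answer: 634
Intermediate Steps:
l(g) = 0
s(I) = I/5 (s(I) = I*(⅕) = I/5)
O = 22 (O = 8 - 2*(-4 - 1*3) = 8 - 2*(-4 - 3) = 8 - 2*(-7) = 8 + 14 = 22)
T(C) = 1 + C² + 22*C (T(C) = (C² + 22*C) + (⅕)*5 = (C² + 22*C) + 1 = 1 + C² + 22*C)
430 + T(7 + l(3)) = 430 + (1 + (7 + 0)² + 22*(7 + 0)) = 430 + (1 + 7² + 22*7) = 430 + (1 + 49 + 154) = 430 + 204 = 634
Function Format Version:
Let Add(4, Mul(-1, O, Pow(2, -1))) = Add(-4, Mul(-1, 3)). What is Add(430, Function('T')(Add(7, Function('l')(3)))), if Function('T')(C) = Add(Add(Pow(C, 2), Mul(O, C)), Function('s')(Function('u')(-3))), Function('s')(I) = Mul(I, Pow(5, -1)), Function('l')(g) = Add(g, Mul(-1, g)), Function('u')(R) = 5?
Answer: 634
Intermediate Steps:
Function('l')(g) = 0
Function('s')(I) = Mul(Rational(1, 5), I) (Function('s')(I) = Mul(I, Rational(1, 5)) = Mul(Rational(1, 5), I))
O = 22 (O = Add(8, Mul(-2, Add(-4, Mul(-1, 3)))) = Add(8, Mul(-2, Add(-4, -3))) = Add(8, Mul(-2, -7)) = Add(8, 14) = 22)
Function('T')(C) = Add(1, Pow(C, 2), Mul(22, C)) (Function('T')(C) = Add(Add(Pow(C, 2), Mul(22, C)), Mul(Rational(1, 5), 5)) = Add(Add(Pow(C, 2), Mul(22, C)), 1) = Add(1, Pow(C, 2), Mul(22, C)))
Add(430, Function('T')(Add(7, Function('l')(3)))) = Add(430, Add(1, Pow(Add(7, 0), 2), Mul(22, Add(7, 0)))) = Add(430, Add(1, Pow(7, 2), Mul(22, 7))) = Add(430, Add(1, 49, 154)) = Add(430, 204) = 634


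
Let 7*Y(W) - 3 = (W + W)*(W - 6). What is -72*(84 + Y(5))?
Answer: -5976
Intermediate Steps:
Y(W) = 3/7 + 2*W*(-6 + W)/7 (Y(W) = 3/7 + ((W + W)*(W - 6))/7 = 3/7 + ((2*W)*(-6 + W))/7 = 3/7 + (2*W*(-6 + W))/7 = 3/7 + 2*W*(-6 + W)/7)
-72*(84 + Y(5)) = -72*(84 + (3/7 - 12/7*5 + (2/7)*5**2)) = -72*(84 + (3/7 - 60/7 + (2/7)*25)) = -72*(84 + (3/7 - 60/7 + 50/7)) = -72*(84 - 1) = -72*83 = -5976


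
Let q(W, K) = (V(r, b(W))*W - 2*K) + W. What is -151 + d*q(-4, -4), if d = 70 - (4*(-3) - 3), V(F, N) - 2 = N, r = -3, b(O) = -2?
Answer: 189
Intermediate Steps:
V(F, N) = 2 + N
q(W, K) = W - 2*K (q(W, K) = ((2 - 2)*W - 2*K) + W = (0*W - 2*K) + W = (0 - 2*K) + W = -2*K + W = W - 2*K)
d = 85 (d = 70 - (-12 - 3) = 70 - 1*(-15) = 70 + 15 = 85)
-151 + d*q(-4, -4) = -151 + 85*(-4 - 2*(-4)) = -151 + 85*(-4 + 8) = -151 + 85*4 = -151 + 340 = 189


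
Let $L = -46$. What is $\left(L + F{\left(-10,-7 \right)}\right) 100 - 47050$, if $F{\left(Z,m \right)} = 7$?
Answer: $-50950$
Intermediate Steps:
$\left(L + F{\left(-10,-7 \right)}\right) 100 - 47050 = \left(-46 + 7\right) 100 - 47050 = \left(-39\right) 100 - 47050 = -3900 - 47050 = -50950$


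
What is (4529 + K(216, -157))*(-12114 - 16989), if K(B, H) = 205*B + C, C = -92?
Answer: -1417810851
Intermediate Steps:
K(B, H) = -92 + 205*B (K(B, H) = 205*B - 92 = -92 + 205*B)
(4529 + K(216, -157))*(-12114 - 16989) = (4529 + (-92 + 205*216))*(-12114 - 16989) = (4529 + (-92 + 44280))*(-29103) = (4529 + 44188)*(-29103) = 48717*(-29103) = -1417810851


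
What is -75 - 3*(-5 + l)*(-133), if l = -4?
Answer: -3666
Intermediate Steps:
-75 - 3*(-5 + l)*(-133) = -75 - 3*(-5 - 4)*(-133) = -75 - 3*(-9)*(-133) = -75 + 27*(-133) = -75 - 3591 = -3666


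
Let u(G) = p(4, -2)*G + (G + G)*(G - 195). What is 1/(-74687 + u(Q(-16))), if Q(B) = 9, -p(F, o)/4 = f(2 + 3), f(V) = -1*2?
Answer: -1/77963 ≈ -1.2827e-5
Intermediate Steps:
f(V) = -2
p(F, o) = 8 (p(F, o) = -4*(-2) = 8)
u(G) = 8*G + 2*G*(-195 + G) (u(G) = 8*G + (G + G)*(G - 195) = 8*G + (2*G)*(-195 + G) = 8*G + 2*G*(-195 + G))
1/(-74687 + u(Q(-16))) = 1/(-74687 + 2*9*(-191 + 9)) = 1/(-74687 + 2*9*(-182)) = 1/(-74687 - 3276) = 1/(-77963) = -1/77963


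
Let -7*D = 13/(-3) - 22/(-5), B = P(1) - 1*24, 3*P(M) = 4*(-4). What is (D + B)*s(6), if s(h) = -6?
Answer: 6162/35 ≈ 176.06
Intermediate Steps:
P(M) = -16/3 (P(M) = (4*(-4))/3 = (⅓)*(-16) = -16/3)
B = -88/3 (B = -16/3 - 1*24 = -16/3 - 24 = -88/3 ≈ -29.333)
D = -1/105 (D = -(13/(-3) - 22/(-5))/7 = -(13*(-⅓) - 22*(-⅕))/7 = -(-13/3 + 22/5)/7 = -⅐*1/15 = -1/105 ≈ -0.0095238)
(D + B)*s(6) = (-1/105 - 88/3)*(-6) = -1027/35*(-6) = 6162/35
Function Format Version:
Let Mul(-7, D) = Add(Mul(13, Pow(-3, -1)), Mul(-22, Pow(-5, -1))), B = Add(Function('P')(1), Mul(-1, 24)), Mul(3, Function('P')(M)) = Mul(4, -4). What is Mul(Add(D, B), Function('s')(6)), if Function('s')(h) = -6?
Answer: Rational(6162, 35) ≈ 176.06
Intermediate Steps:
Function('P')(M) = Rational(-16, 3) (Function('P')(M) = Mul(Rational(1, 3), Mul(4, -4)) = Mul(Rational(1, 3), -16) = Rational(-16, 3))
B = Rational(-88, 3) (B = Add(Rational(-16, 3), Mul(-1, 24)) = Add(Rational(-16, 3), -24) = Rational(-88, 3) ≈ -29.333)
D = Rational(-1, 105) (D = Mul(Rational(-1, 7), Add(Mul(13, Pow(-3, -1)), Mul(-22, Pow(-5, -1)))) = Mul(Rational(-1, 7), Add(Mul(13, Rational(-1, 3)), Mul(-22, Rational(-1, 5)))) = Mul(Rational(-1, 7), Add(Rational(-13, 3), Rational(22, 5))) = Mul(Rational(-1, 7), Rational(1, 15)) = Rational(-1, 105) ≈ -0.0095238)
Mul(Add(D, B), Function('s')(6)) = Mul(Add(Rational(-1, 105), Rational(-88, 3)), -6) = Mul(Rational(-1027, 35), -6) = Rational(6162, 35)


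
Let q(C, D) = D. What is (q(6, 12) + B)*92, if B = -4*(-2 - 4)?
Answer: 3312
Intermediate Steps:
B = 24 (B = -4*(-6) = 24)
(q(6, 12) + B)*92 = (12 + 24)*92 = 36*92 = 3312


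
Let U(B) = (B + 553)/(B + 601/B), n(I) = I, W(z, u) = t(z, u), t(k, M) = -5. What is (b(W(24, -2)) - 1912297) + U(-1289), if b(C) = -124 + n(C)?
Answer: -1589342189634/831061 ≈ -1.9124e+6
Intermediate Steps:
W(z, u) = -5
b(C) = -124 + C
U(B) = (553 + B)/(B + 601/B)
(b(W(24, -2)) - 1912297) + U(-1289) = ((-124 - 5) - 1912297) - 1289*(553 - 1289)/(601 + (-1289)²) = (-129 - 1912297) - 1289*(-736)/(601 + 1661521) = -1912426 - 1289*(-736)/1662122 = -1912426 - 1289*1/1662122*(-736) = -1912426 + 474352/831061 = -1589342189634/831061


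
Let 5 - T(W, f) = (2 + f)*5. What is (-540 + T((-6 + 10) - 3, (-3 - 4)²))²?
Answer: 624100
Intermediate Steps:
T(W, f) = -5 - 5*f (T(W, f) = 5 - (2 + f)*5 = 5 - (10 + 5*f) = 5 + (-10 - 5*f) = -5 - 5*f)
(-540 + T((-6 + 10) - 3, (-3 - 4)²))² = (-540 + (-5 - 5*(-3 - 4)²))² = (-540 + (-5 - 5*(-7)²))² = (-540 + (-5 - 5*49))² = (-540 + (-5 - 245))² = (-540 - 250)² = (-790)² = 624100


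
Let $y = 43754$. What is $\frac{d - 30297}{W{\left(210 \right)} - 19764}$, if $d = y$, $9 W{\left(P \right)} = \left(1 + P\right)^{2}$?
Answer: $- \frac{121113}{133355} \approx -0.9082$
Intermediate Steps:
$W{\left(P \right)} = \frac{\left(1 + P\right)^{2}}{9}$
$d = 43754$
$\frac{d - 30297}{W{\left(210 \right)} - 19764} = \frac{43754 - 30297}{\frac{\left(1 + 210\right)^{2}}{9} - 19764} = \frac{13457}{\frac{211^{2}}{9} - 19764} = \frac{13457}{\frac{1}{9} \cdot 44521 - 19764} = \frac{13457}{\frac{44521}{9} - 19764} = \frac{13457}{- \frac{133355}{9}} = 13457 \left(- \frac{9}{133355}\right) = - \frac{121113}{133355}$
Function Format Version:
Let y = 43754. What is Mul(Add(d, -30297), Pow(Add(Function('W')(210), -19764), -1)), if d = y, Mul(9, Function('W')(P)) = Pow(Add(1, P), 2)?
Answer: Rational(-121113, 133355) ≈ -0.90820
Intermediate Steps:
Function('W')(P) = Mul(Rational(1, 9), Pow(Add(1, P), 2))
d = 43754
Mul(Add(d, -30297), Pow(Add(Function('W')(210), -19764), -1)) = Mul(Add(43754, -30297), Pow(Add(Mul(Rational(1, 9), Pow(Add(1, 210), 2)), -19764), -1)) = Mul(13457, Pow(Add(Mul(Rational(1, 9), Pow(211, 2)), -19764), -1)) = Mul(13457, Pow(Add(Mul(Rational(1, 9), 44521), -19764), -1)) = Mul(13457, Pow(Add(Rational(44521, 9), -19764), -1)) = Mul(13457, Pow(Rational(-133355, 9), -1)) = Mul(13457, Rational(-9, 133355)) = Rational(-121113, 133355)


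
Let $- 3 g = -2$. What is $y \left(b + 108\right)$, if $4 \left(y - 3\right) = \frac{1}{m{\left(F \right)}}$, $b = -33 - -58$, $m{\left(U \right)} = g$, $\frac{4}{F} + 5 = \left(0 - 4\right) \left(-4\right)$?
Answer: $\frac{3591}{8} \approx 448.88$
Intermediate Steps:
$g = \frac{2}{3}$ ($g = \left(- \frac{1}{3}\right) \left(-2\right) = \frac{2}{3} \approx 0.66667$)
$F = \frac{4}{11}$ ($F = \frac{4}{-5 + \left(0 - 4\right) \left(-4\right)} = \frac{4}{-5 - -16} = \frac{4}{-5 + 16} = \frac{4}{11} \approx 0.36364$)
$m{\left(U \right)} = \frac{2}{3}$
$b = 25$ ($b = -33 + 58 = 25$)
$y = \frac{27}{8}$ ($y = 3 + \frac{1}{4 \cdot \frac{2}{3}} = 3 + \frac{1}{4} \cdot \frac{3}{2} = 3 + \frac{3}{8} = \frac{27}{8} \approx 3.375$)
$y \left(b + 108\right) = \frac{27 \left(25 + 108\right)}{8} = \frac{27}{8} \cdot 133 = \frac{3591}{8}$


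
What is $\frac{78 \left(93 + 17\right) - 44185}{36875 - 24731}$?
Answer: $- \frac{35605}{12144} \approx -2.9319$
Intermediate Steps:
$\frac{78 \left(93 + 17\right) - 44185}{36875 - 24731} = \frac{78 \cdot 110 - 44185}{12144} = \left(8580 - 44185\right) \frac{1}{12144} = \left(-35605\right) \frac{1}{12144} = - \frac{35605}{12144}$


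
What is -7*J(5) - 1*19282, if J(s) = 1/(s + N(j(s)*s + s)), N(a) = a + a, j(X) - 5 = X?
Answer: -2217437/115 ≈ -19282.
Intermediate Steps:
j(X) = 5 + X
N(a) = 2*a
J(s) = 1/(3*s + 2*s*(5 + s)) (J(s) = 1/(s + 2*((5 + s)*s + s)) = 1/(s + 2*(s*(5 + s) + s)) = 1/(s + 2*(s + s*(5 + s))) = 1/(s + (2*s + 2*s*(5 + s))) = 1/(3*s + 2*s*(5 + s)))
-7*J(5) - 1*19282 = -7/(5*(13 + 2*5)) - 1*19282 = -7/(5*(13 + 10)) - 19282 = -7/(5*23) - 19282 = -7*1/115 - 19282 = -7/115 - 19282 = -2217437/115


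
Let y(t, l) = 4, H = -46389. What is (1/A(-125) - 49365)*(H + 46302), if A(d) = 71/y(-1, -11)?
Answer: 304927257/71 ≈ 4.2948e+6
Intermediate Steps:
A(d) = 71/4
(1/A(-125) - 49365)*(H + 46302) = (1/(71/4) - 49365)*(-46389 + 46302) = (4/71 - 49365)*(-87) = -3504911/71*(-87) = 304927257/71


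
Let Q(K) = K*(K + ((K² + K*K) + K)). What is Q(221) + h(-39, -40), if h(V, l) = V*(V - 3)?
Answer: 21687042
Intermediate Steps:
h(V, l) = V*(-3 + V)
Q(K) = K*(2*K + 2*K²) (Q(K) = K*(K + ((K² + K²) + K)) = K*(K + (2*K² + K)) = K*(K + (K + 2*K²)) = K*(2*K + 2*K²))
Q(221) + h(-39, -40) = 2*221²*(1 + 221) - 39*(-3 - 39) = 2*48841*222 - 39*(-42) = 21685404 + 1638 = 21687042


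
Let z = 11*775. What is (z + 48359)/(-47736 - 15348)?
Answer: -14221/15771 ≈ -0.90172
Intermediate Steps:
z = 8525
(z + 48359)/(-47736 - 15348) = (8525 + 48359)/(-47736 - 15348) = 56884/(-63084) = 56884*(-1/63084) = -14221/15771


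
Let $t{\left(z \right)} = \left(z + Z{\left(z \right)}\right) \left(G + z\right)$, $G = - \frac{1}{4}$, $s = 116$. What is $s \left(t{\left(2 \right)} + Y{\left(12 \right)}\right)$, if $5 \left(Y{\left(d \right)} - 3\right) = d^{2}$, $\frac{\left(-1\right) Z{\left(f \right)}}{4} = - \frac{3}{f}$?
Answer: $\frac{26564}{5} \approx 5312.8$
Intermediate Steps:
$Z{\left(f \right)} = \frac{12}{f}$ ($Z{\left(f \right)} = - 4 \left(- \frac{3}{f}\right) = \frac{12}{f}$)
$G = - \frac{1}{4}$ ($G = \left(-1\right) \frac{1}{4} = - \frac{1}{4} \approx -0.25$)
$Y{\left(d \right)} = 3 + \frac{d^{2}}{5}$
$t{\left(z \right)} = \left(- \frac{1}{4} + z\right) \left(z + \frac{12}{z}\right)$ ($t{\left(z \right)} = \left(z + \frac{12}{z}\right) \left(- \frac{1}{4} + z\right) = \left(- \frac{1}{4} + z\right) \left(z + \frac{12}{z}\right)$)
$s \left(t{\left(2 \right)} + Y{\left(12 \right)}\right) = 116 \left(\left(12 + 2^{2} - \frac{3}{2} - \frac{1}{2}\right) + \left(3 + \frac{12^{2}}{5}\right)\right) = 116 \left(\left(12 + 4 - \frac{3}{2} - \frac{1}{2}\right) + \left(3 + \frac{1}{5} \cdot 144\right)\right) = 116 \left(\left(12 + 4 - \frac{3}{2} - \frac{1}{2}\right) + \left(3 + \frac{144}{5}\right)\right) = 116 \left(14 + \frac{159}{5}\right) = 116 \cdot \frac{229}{5} = \frac{26564}{5}$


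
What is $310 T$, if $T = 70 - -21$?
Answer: $28210$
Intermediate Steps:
$T = 91$ ($T = 70 + 21 = 91$)
$310 T = 310 \cdot 91 = 28210$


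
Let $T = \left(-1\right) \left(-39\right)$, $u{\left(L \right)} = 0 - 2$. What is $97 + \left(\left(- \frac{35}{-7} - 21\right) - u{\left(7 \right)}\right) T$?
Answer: $-449$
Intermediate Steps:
$u{\left(L \right)} = -2$
$T = 39$
$97 + \left(\left(- \frac{35}{-7} - 21\right) - u{\left(7 \right)}\right) T = 97 + \left(\left(- \frac{35}{-7} - 21\right) - -2\right) 39 = 97 + \left(\left(\left(-35\right) \left(- \frac{1}{7}\right) - 21\right) + 2\right) 39 = 97 + \left(\left(5 - 21\right) + 2\right) 39 = 97 + \left(-16 + 2\right) 39 = 97 - 546 = -449$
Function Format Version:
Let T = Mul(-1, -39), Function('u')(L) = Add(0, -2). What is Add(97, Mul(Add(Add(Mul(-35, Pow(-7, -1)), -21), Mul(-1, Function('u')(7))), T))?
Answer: -449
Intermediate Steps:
Function('u')(L) = -2
T = 39
Add(97, Mul(Add(Add(Mul(-35, Pow(-7, -1)), -21), Mul(-1, Function('u')(7))), T)) = Add(97, Mul(Add(Add(Mul(-35, Pow(-7, -1)), -21), Mul(-1, -2)), 39)) = Add(97, Mul(Add(Add(Mul(-35, Rational(-1, 7)), -21), 2), 39)) = Add(97, Mul(Add(Add(5, -21), 2), 39)) = Add(97, Mul(Add(-16, 2), 39)) = Add(97, Mul(-14, 39)) = Add(97, -546) = -449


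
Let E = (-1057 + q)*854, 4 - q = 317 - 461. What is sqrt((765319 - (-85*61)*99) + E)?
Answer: 14*sqrt(2563) ≈ 708.77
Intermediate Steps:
q = 148 (q = 4 - (317 - 461) = 4 - 1*(-144) = 4 + 144 = 148)
E = -776286 (E = (-1057 + 148)*854 = -909*854 = -776286)
sqrt((765319 - (-85*61)*99) + E) = sqrt((765319 - (-85*61)*99) - 776286) = sqrt((765319 - (-5185)*99) - 776286) = sqrt((765319 - 1*(-513315)) - 776286) = sqrt((765319 + 513315) - 776286) = sqrt(1278634 - 776286) = sqrt(502348) = 14*sqrt(2563)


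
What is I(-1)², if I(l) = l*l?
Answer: 1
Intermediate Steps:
I(l) = l²
I(-1)² = ((-1)²)² = 1² = 1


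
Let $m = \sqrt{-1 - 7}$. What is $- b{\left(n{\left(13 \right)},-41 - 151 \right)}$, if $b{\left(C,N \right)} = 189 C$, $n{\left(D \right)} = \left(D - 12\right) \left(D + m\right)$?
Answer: $-2457 - 378 i \sqrt{2} \approx -2457.0 - 534.57 i$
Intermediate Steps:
$m = 2 i \sqrt{2}$ ($m = \sqrt{-8} = 2 i \sqrt{2} \approx 2.8284 i$)
$n{\left(D \right)} = \left(-12 + D\right) \left(D + 2 i \sqrt{2}\right)$ ($n{\left(D \right)} = \left(D - 12\right) \left(D + 2 i \sqrt{2}\right) = \left(-12 + D\right) \left(D + 2 i \sqrt{2}\right)$)
$- b{\left(n{\left(13 \right)},-41 - 151 \right)} = - 189 \left(13^{2} - 156 - 24 i \sqrt{2} + 2 i 13 \sqrt{2}\right) = - 189 \left(169 - 156 - 24 i \sqrt{2} + 26 i \sqrt{2}\right) = - 189 \left(13 + 2 i \sqrt{2}\right) = - (2457 + 378 i \sqrt{2}) = -2457 - 378 i \sqrt{2}$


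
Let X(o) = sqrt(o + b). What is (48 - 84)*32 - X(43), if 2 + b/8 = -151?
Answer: -1152 - I*sqrt(1181) ≈ -1152.0 - 34.366*I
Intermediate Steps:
b = -1224 (b = -16 + 8*(-151) = -16 - 1208 = -1224)
X(o) = sqrt(-1224 + o) (X(o) = sqrt(o - 1224) = sqrt(-1224 + o))
(48 - 84)*32 - X(43) = (48 - 84)*32 - sqrt(-1224 + 43) = -36*32 - sqrt(-1181) = -1152 - I*sqrt(1181)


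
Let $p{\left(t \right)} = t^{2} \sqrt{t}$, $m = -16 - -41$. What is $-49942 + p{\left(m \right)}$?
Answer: $-46817$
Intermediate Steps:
$m = 25$ ($m = -16 + 41 = 25$)
$p{\left(t \right)} = t^{\frac{5}{2}}$
$-49942 + p{\left(m \right)} = -49942 + 25^{\frac{5}{2}} = -49942 + 3125 = -46817$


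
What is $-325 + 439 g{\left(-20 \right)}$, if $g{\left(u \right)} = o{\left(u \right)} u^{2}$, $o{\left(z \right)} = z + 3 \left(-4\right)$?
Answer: $-5619525$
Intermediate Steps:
$o{\left(z \right)} = -12 + z$ ($o{\left(z \right)} = z - 12 = -12 + z$)
$g{\left(u \right)} = u^{2} \left(-12 + u\right)$ ($g{\left(u \right)} = \left(-12 + u\right) u^{2} = u^{2} \left(-12 + u\right)$)
$-325 + 439 g{\left(-20 \right)} = -325 + 439 \left(-20\right)^{2} \left(-12 - 20\right) = -325 + 439 \cdot 400 \left(-32\right) = -325 + 439 \left(-12800\right) = -325 - 5619200 = -5619525$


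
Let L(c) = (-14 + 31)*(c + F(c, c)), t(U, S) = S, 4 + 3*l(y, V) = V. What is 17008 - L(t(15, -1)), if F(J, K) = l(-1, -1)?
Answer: 51160/3 ≈ 17053.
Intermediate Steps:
l(y, V) = -4/3 + V/3
F(J, K) = -5/3 (F(J, K) = -4/3 + (1/3)*(-1) = -4/3 - 1/3 = -5/3)
L(c) = -85/3 + 17*c (L(c) = (-14 + 31)*(c - 5/3) = 17*(-5/3 + c) = -85/3 + 17*c)
17008 - L(t(15, -1)) = 17008 - (-85/3 + 17*(-1)) = 17008 - (-85/3 - 17) = 17008 - 1*(-136/3) = 17008 + 136/3 = 51160/3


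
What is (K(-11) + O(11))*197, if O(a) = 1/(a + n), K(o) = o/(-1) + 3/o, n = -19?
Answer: 183801/88 ≈ 2088.6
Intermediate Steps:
K(o) = -o + 3/o (K(o) = o*(-1) + 3/o = -o + 3/o)
O(a) = 1/(-19 + a) (O(a) = 1/(a - 19) = 1/(-19 + a))
(K(-11) + O(11))*197 = ((-1*(-11) + 3/(-11)) + 1/(-19 + 11))*197 = ((11 + 3*(-1/11)) + 1/(-8))*197 = ((11 - 3/11) - ⅛)*197 = (118/11 - ⅛)*197 = (933/88)*197 = 183801/88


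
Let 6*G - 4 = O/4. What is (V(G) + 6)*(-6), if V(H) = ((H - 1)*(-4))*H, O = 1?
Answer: -983/24 ≈ -40.958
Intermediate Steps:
G = 17/24 (G = ⅔ + (1/4)/6 = ⅔ + (1*(¼))/6 = ⅔ + (⅙)*(¼) = ⅔ + 1/24 = 17/24 ≈ 0.70833)
V(H) = H*(4 - 4*H) (V(H) = ((-1 + H)*(-4))*H = (4 - 4*H)*H = H*(4 - 4*H))
(V(G) + 6)*(-6) = (4*(17/24)*(1 - 1*17/24) + 6)*(-6) = (4*(17/24)*(1 - 17/24) + 6)*(-6) = (4*(17/24)*(7/24) + 6)*(-6) = (119/144 + 6)*(-6) = (983/144)*(-6) = -983/24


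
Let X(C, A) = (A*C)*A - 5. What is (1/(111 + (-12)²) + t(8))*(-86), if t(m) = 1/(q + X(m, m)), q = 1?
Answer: -32809/64770 ≈ -0.50655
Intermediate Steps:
X(C, A) = -5 + C*A² (X(C, A) = C*A² - 5 = -5 + C*A²)
t(m) = 1/(-4 + m³) (t(m) = 1/(1 + (-5 + m*m²)) = 1/(1 + (-5 + m³)) = 1/(-4 + m³))
(1/(111 + (-12)²) + t(8))*(-86) = (1/(111 + (-12)²) + 1/(-4 + 8³))*(-86) = (1/(111 + 144) + 1/(-4 + 512))*(-86) = (1/255 + 1/508)*(-86) = (763/129540)*(-86) = -32809/64770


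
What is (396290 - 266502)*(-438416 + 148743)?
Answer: -37596079324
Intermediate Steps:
(396290 - 266502)*(-438416 + 148743) = 129788*(-289673) = -37596079324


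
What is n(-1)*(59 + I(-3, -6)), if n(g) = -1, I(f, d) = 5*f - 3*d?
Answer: -62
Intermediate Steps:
I(f, d) = -3*d + 5*f
n(-1)*(59 + I(-3, -6)) = -(59 + (-3*(-6) + 5*(-3))) = -(59 + (18 - 15)) = -(59 + 3) = -1*62 = -62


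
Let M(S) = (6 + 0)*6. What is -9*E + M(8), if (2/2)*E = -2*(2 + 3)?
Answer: 126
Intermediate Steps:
E = -10 (E = -2*(2 + 3) = -2*5 = -10)
M(S) = 36 (M(S) = 6*6 = 36)
-9*E + M(8) = -9*(-10) + 36 = 90 + 36 = 126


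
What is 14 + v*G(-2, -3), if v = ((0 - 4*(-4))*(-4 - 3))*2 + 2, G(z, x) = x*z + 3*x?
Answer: 680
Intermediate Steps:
G(z, x) = 3*x + x*z
v = -222 (v = ((0 + 16)*(-7))*2 + 2 = (16*(-7))*2 + 2 = -112*2 + 2 = -224 + 2 = -222)
14 + v*G(-2, -3) = 14 - (-666)*(3 - 2) = 14 - (-666) = 14 - 222*(-3) = 14 + 666 = 680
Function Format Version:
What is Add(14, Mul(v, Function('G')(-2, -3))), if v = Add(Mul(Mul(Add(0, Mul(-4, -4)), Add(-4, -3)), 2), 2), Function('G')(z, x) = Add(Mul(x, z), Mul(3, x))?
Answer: 680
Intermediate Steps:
Function('G')(z, x) = Add(Mul(3, x), Mul(x, z))
v = -222 (v = Add(Mul(Mul(Add(0, 16), -7), 2), 2) = Add(Mul(Mul(16, -7), 2), 2) = Add(Mul(-112, 2), 2) = Add(-224, 2) = -222)
Add(14, Mul(v, Function('G')(-2, -3))) = Add(14, Mul(-222, Mul(-3, Add(3, -2)))) = Add(14, Mul(-222, Mul(-3, 1))) = Add(14, Mul(-222, -3)) = Add(14, 666) = 680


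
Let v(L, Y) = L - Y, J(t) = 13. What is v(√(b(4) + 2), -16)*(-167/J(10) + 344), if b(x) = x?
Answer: 68880/13 + 4305*√6/13 ≈ 6109.6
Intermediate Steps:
v(√(b(4) + 2), -16)*(-167/J(10) + 344) = (√(4 + 2) - 1*(-16))*(-167/13 + 344) = (√6 + 16)*(-167*1/13 + 344) = (16 + √6)*(-167/13 + 344) = (16 + √6)*(4305/13) = 68880/13 + 4305*√6/13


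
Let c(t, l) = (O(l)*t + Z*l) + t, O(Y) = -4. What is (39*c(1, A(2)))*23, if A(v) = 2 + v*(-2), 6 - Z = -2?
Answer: -17043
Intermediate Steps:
Z = 8 (Z = 6 - 1*(-2) = 6 + 2 = 8)
A(v) = 2 - 2*v
c(t, l) = -3*t + 8*l (c(t, l) = (-4*t + 8*l) + t = -3*t + 8*l)
(39*c(1, A(2)))*23 = (39*(-3*1 + 8*(2 - 2*2)))*23 = (39*(-3 + 8*(2 - 4)))*23 = (39*(-3 + 8*(-2)))*23 = (39*(-3 - 16))*23 = (39*(-19))*23 = -741*23 = -17043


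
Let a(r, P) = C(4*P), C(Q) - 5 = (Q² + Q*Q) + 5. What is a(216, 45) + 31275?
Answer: 96085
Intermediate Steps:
C(Q) = 10 + 2*Q² (C(Q) = 5 + ((Q² + Q*Q) + 5) = 5 + ((Q² + Q²) + 5) = 5 + (2*Q² + 5) = 5 + (5 + 2*Q²) = 10 + 2*Q²)
a(r, P) = 10 + 32*P² (a(r, P) = 10 + 2*(4*P)² = 10 + 2*(16*P²) = 10 + 32*P²)
a(216, 45) + 31275 = (10 + 32*45²) + 31275 = (10 + 32*2025) + 31275 = (10 + 64800) + 31275 = 64810 + 31275 = 96085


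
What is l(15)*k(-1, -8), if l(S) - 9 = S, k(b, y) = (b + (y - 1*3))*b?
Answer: 288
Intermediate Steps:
k(b, y) = b*(-3 + b + y) (k(b, y) = (b + (y - 3))*b = (b + (-3 + y))*b = (-3 + b + y)*b = b*(-3 + b + y))
l(S) = 9 + S
l(15)*k(-1, -8) = (9 + 15)*(-(-3 - 1 - 8)) = 24*(-1*(-12)) = 24*12 = 288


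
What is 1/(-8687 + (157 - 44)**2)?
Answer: 1/4082 ≈ 0.00024498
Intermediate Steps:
1/(-8687 + (157 - 44)**2) = 1/(-8687 + 113**2) = 1/(-8687 + 12769) = 1/4082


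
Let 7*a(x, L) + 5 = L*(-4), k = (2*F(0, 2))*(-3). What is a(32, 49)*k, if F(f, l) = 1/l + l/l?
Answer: 1809/7 ≈ 258.43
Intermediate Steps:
F(f, l) = 1 + 1/l (F(f, l) = 1/l + 1 = 1 + 1/l)
k = -9 (k = (2*((1 + 2)/2))*(-3) = (2*((½)*3))*(-3) = (2*(3/2))*(-3) = 3*(-3) = -9)
a(x, L) = -5/7 - 4*L/7 (a(x, L) = -5/7 + (L*(-4))/7 = -5/7 + (-4*L)/7 = -5/7 - 4*L/7)
a(32, 49)*k = (-5/7 - 4/7*49)*(-9) = (-5/7 - 28)*(-9) = -201/7*(-9) = 1809/7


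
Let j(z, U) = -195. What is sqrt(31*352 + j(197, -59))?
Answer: sqrt(10717) ≈ 103.52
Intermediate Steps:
sqrt(31*352 + j(197, -59)) = sqrt(31*352 - 195) = sqrt(10912 - 195) = sqrt(10717)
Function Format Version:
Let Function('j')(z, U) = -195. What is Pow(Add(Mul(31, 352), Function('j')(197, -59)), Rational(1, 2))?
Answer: Pow(10717, Rational(1, 2)) ≈ 103.52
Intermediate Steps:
Pow(Add(Mul(31, 352), Function('j')(197, -59)), Rational(1, 2)) = Pow(Add(Mul(31, 352), -195), Rational(1, 2)) = Pow(Add(10912, -195), Rational(1, 2)) = Pow(10717, Rational(1, 2))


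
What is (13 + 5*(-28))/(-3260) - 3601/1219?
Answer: -11584447/3973940 ≈ -2.9151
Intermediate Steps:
(13 + 5*(-28))/(-3260) - 3601/1219 = (13 - 140)*(-1/3260) - 3601*1/1219 = -127*(-1/3260) - 3601/1219 = 127/3260 - 3601/1219 = -11584447/3973940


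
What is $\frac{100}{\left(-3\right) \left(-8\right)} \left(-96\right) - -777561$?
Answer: $777161$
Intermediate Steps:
$\frac{100}{\left(-3\right) \left(-8\right)} \left(-96\right) - -777561 = \frac{100}{24} \left(-96\right) + \left(-1347842 + 2125403\right) = 100 \cdot \frac{1}{24} \left(-96\right) + 777561 = \frac{25}{6} \left(-96\right) + 777561 = -400 + 777561 = 777161$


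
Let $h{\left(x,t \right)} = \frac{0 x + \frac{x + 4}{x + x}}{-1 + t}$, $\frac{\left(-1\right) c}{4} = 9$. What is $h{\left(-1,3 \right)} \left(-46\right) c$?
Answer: $-1242$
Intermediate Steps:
$c = -36$ ($c = \left(-4\right) 9 = -36$)
$h{\left(x,t \right)} = \frac{4 + x}{2 x \left(-1 + t\right)}$ ($h{\left(x,t \right)} = \frac{0 + \frac{4 + x}{2 x}}{-1 + t} = \frac{\frac{1}{2} \frac{1}{x} \left(4 + x\right)}{-1 + t} = \frac{4 + x}{2 x \left(-1 + t\right)}$)
$h{\left(-1,3 \right)} \left(-46\right) c = \frac{4 - 1}{2 \left(-1\right) \left(-1 + 3\right)} \left(-46\right) \left(-36\right) = \frac{1}{2} \left(-1\right) \frac{1}{2} \cdot 3 \left(-46\right) \left(-36\right) = \left(- \frac{3}{4}\right) \left(-46\right) \left(-36\right) = \frac{69}{2} \left(-36\right) = -1242$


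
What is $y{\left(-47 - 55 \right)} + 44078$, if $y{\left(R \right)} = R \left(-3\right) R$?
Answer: $12866$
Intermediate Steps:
$y{\left(R \right)} = - 3 R^{2}$ ($y{\left(R \right)} = - 3 R R = - 3 R^{2}$)
$y{\left(-47 - 55 \right)} + 44078 = - 3 \left(-47 - 55\right)^{2} + 44078 = - 3 \left(-102\right)^{2} + 44078 = \left(-3\right) 10404 + 44078 = -31212 + 44078 = 12866$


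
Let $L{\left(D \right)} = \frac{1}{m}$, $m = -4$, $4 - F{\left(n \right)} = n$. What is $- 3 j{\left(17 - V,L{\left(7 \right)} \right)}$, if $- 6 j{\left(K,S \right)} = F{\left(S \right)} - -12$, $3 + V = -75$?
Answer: $\frac{65}{8} \approx 8.125$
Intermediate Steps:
$V = -78$ ($V = -3 - 75 = -78$)
$F{\left(n \right)} = 4 - n$
$L{\left(D \right)} = - \frac{1}{4}$ ($L{\left(D \right)} = \frac{1}{-4} = - \frac{1}{4}$)
$j{\left(K,S \right)} = - \frac{8}{3} + \frac{S}{6}$ ($j{\left(K,S \right)} = - \frac{\left(4 - S\right) - -12}{6} = - \frac{\left(4 - S\right) + 12}{6} = - \frac{16 - S}{6} = - \frac{8}{3} + \frac{S}{6}$)
$- 3 j{\left(17 - V,L{\left(7 \right)} \right)} = - 3 \left(- \frac{8}{3} + \frac{1}{6} \left(- \frac{1}{4}\right)\right) = - 3 \left(- \frac{8}{3} - \frac{1}{24}\right) = \left(-3\right) \left(- \frac{65}{24}\right) = \frac{65}{8}$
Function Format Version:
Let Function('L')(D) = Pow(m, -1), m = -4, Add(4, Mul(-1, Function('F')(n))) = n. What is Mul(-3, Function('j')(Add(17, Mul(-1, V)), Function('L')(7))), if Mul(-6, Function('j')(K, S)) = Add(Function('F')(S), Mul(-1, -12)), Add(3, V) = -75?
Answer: Rational(65, 8) ≈ 8.1250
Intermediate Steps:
V = -78 (V = Add(-3, -75) = -78)
Function('F')(n) = Add(4, Mul(-1, n))
Function('L')(D) = Rational(-1, 4) (Function('L')(D) = Pow(-4, -1) = Rational(-1, 4))
Function('j')(K, S) = Add(Rational(-8, 3), Mul(Rational(1, 6), S)) (Function('j')(K, S) = Mul(Rational(-1, 6), Add(Add(4, Mul(-1, S)), Mul(-1, -12))) = Mul(Rational(-1, 6), Add(Add(4, Mul(-1, S)), 12)) = Mul(Rational(-1, 6), Add(16, Mul(-1, S))) = Add(Rational(-8, 3), Mul(Rational(1, 6), S)))
Mul(-3, Function('j')(Add(17, Mul(-1, V)), Function('L')(7))) = Mul(-3, Add(Rational(-8, 3), Mul(Rational(1, 6), Rational(-1, 4)))) = Mul(-3, Add(Rational(-8, 3), Rational(-1, 24))) = Mul(-3, Rational(-65, 24)) = Rational(65, 8)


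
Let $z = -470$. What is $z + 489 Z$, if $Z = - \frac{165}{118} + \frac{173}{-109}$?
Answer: $- \frac{24822251}{12862} \approx -1929.9$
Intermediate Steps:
$Z = - \frac{38399}{12862}$ ($Z = \left(-165\right) \frac{1}{118} + 173 \left(- \frac{1}{109}\right) = - \frac{165}{118} - \frac{173}{109} = - \frac{38399}{12862} \approx -2.9855$)
$z + 489 Z = -470 + 489 \left(- \frac{38399}{12862}\right) = -470 - \frac{18777111}{12862} = - \frac{24822251}{12862}$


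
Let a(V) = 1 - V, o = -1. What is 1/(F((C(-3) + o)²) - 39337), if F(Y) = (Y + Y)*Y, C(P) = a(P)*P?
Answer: 1/17785 ≈ 5.6227e-5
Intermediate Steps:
C(P) = P*(1 - P) (C(P) = (1 - P)*P = P*(1 - P))
F(Y) = 2*Y² (F(Y) = (2*Y)*Y = 2*Y²)
1/(F((C(-3) + o)²) - 39337) = 1/(2*((-3*(1 - 1*(-3)) - 1)²)² - 39337) = 1/(2*((-3*(1 + 3) - 1)²)² - 39337) = 1/(2*((-3*4 - 1)²)² - 39337) = 1/(2*((-12 - 1)²)² - 39337) = 1/(2*((-13)²)² - 39337) = 1/(2*169² - 39337) = 1/(2*28561 - 39337) = 1/(57122 - 39337) = 1/17785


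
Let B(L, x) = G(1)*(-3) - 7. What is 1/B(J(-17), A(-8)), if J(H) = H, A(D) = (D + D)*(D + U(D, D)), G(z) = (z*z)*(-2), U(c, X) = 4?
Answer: -1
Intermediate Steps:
G(z) = -2*z² (G(z) = z²*(-2) = -2*z²)
A(D) = 2*D*(4 + D) (A(D) = (D + D)*(D + 4) = (2*D)*(4 + D) = 2*D*(4 + D))
B(L, x) = -1 (B(L, x) = -2*1²*(-3) - 7 = -2*1*(-3) - 7 = -2*(-3) - 7 = 6 - 7 = -1)
1/B(J(-17), A(-8)) = 1/(-1) = -1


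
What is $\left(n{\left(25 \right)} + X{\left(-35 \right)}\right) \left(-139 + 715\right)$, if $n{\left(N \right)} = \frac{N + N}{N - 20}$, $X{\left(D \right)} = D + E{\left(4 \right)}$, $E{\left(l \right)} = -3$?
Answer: $-16128$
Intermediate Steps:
$X{\left(D \right)} = -3 + D$ ($X{\left(D \right)} = D - 3 = -3 + D$)
$n{\left(N \right)} = \frac{2 N}{-20 + N}$
$\left(n{\left(25 \right)} + X{\left(-35 \right)}\right) \left(-139 + 715\right) = \left(2 \cdot 25 \frac{1}{-20 + 25} - 38\right) \left(-139 + 715\right) = \left(2 \cdot 25 \cdot \frac{1}{5} - 38\right) 576 = \left(10 - 38\right) 576 = \left(-28\right) 576 = -16128$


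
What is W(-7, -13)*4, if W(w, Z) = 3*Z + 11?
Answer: -112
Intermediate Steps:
W(w, Z) = 11 + 3*Z
W(-7, -13)*4 = (11 + 3*(-13))*4 = (11 - 39)*4 = -28*4 = -112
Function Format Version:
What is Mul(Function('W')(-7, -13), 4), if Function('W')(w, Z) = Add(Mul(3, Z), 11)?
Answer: -112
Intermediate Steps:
Function('W')(w, Z) = Add(11, Mul(3, Z))
Mul(Function('W')(-7, -13), 4) = Mul(Add(11, Mul(3, -13)), 4) = Mul(Add(11, -39), 4) = Mul(-28, 4) = -112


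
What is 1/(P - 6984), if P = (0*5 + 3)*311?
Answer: -1/6051 ≈ -0.00016526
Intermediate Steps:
P = 933 (P = (0 + 3)*311 = 3*311 = 933)
1/(P - 6984) = 1/(933 - 6984) = 1/(-6051) = -1/6051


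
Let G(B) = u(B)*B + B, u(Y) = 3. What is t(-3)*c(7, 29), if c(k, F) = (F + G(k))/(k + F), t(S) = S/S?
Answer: 19/12 ≈ 1.5833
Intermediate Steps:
t(S) = 1
G(B) = 4*B (G(B) = 3*B + B = 4*B)
c(k, F) = (F + 4*k)/(F + k) (c(k, F) = (F + 4*k)/(k + F) = (F + 4*k)/(F + k))
t(-3)*c(7, 29) = 1*((29 + 4*7)/(29 + 7)) = 1*((29 + 28)/36) = 1*((1/36)*57) = 1*(19/12) = 19/12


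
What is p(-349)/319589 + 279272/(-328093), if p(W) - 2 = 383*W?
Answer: -133106810053/104854913777 ≈ -1.2694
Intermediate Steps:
p(W) = 2 + 383*W
p(-349)/319589 + 279272/(-328093) = (2 + 383*(-349))/319589 + 279272/(-328093) = (2 - 133667)*(1/319589) + 279272*(-1/328093) = -133665*1/319589 - 279272/328093 = -133665/319589 - 279272/328093 = -133106810053/104854913777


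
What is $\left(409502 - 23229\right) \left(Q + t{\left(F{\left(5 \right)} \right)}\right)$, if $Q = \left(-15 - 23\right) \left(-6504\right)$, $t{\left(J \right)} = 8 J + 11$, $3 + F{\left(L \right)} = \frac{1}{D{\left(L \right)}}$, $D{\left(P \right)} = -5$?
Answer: $\frac{477312524551}{5} \approx 9.5462 \cdot 10^{10}$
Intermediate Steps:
$F{\left(L \right)} = - \frac{16}{5}$ ($F{\left(L \right)} = -3 + \frac{1}{-5} = -3 - \frac{1}{5} = - \frac{16}{5}$)
$t{\left(J \right)} = 11 + 8 J$
$Q = 247152$ ($Q = \left(-38\right) \left(-6504\right) = 247152$)
$\left(409502 - 23229\right) \left(Q + t{\left(F{\left(5 \right)} \right)}\right) = \left(409502 - 23229\right) \left(247152 + \left(11 + 8 \left(- \frac{16}{5}\right)\right)\right) = 386273 \left(247152 + \left(11 - \frac{128}{5}\right)\right) = 386273 \left(247152 - \frac{73}{5}\right) = 386273 \cdot \frac{1235687}{5} = \frac{477312524551}{5}$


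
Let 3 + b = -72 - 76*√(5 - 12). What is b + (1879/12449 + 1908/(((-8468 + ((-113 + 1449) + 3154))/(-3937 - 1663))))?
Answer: 7183799484/2751229 - 76*I*√7 ≈ 2611.1 - 201.08*I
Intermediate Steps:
b = -75 - 76*I*√7 (b = -3 + (-72 - 76*√(5 - 12)) = -3 + (-72 - 76*I*√7) = -75 - 76*I*√7 ≈ -75.0 - 201.08*I)
b + (1879/12449 + 1908/(((-8468 + ((-113 + 1449) + 3154))/(-3937 - 1663)))) = (-75 - 76*I*√7) + (1879/12449 + 1908/(((-8468 + ((-113 + 1449) + 3154))/(-3937 - 1663)))) = (-75 - 76*I*√7) + (1879*(1/12449) + 1908/(((-8468 + (1336 + 3154))/(-5600)))) = (-75 - 76*I*√7) + (1879/12449 + 1908/(((-8468 + 4490)*(-1/5600)))) = (-75 - 76*I*√7) + (1879/12449 + 1908/((-3978*(-1/5600)))) = (-75 - 76*I*√7) + (1879/12449 + 1908/(1989/2800)) = (-75 - 76*I*√7) + (1879/12449 + 1908*(2800/1989)) = (-75 - 76*I*√7) + (1879/12449 + 593600/221) = (-75 - 76*I*√7) + 7390141659/2751229 = 7183799484/2751229 - 76*I*√7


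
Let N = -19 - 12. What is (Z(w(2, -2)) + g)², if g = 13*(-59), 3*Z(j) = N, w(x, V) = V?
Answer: 5438224/9 ≈ 6.0425e+5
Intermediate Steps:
N = -31
Z(j) = -31/3 (Z(j) = (⅓)*(-31) = -31/3)
g = -767
(Z(w(2, -2)) + g)² = (-31/3 - 767)² = (-2332/3)² = 5438224/9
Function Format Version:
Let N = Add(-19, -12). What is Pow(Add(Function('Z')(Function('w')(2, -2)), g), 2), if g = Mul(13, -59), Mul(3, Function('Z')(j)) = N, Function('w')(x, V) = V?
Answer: Rational(5438224, 9) ≈ 6.0425e+5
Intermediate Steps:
N = -31
Function('Z')(j) = Rational(-31, 3) (Function('Z')(j) = Mul(Rational(1, 3), -31) = Rational(-31, 3))
g = -767
Pow(Add(Function('Z')(Function('w')(2, -2)), g), 2) = Pow(Add(Rational(-31, 3), -767), 2) = Pow(Rational(-2332, 3), 2) = Rational(5438224, 9)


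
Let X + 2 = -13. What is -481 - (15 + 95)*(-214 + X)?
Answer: 24709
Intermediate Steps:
X = -15 (X = -2 - 13 = -15)
-481 - (15 + 95)*(-214 + X) = -481 - (15 + 95)*(-214 - 15) = -481 - 110*(-229) = -481 - 1*(-25190) = -481 + 25190 = 24709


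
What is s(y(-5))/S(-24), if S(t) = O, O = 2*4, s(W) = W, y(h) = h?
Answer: -5/8 ≈ -0.62500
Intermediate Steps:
O = 8
S(t) = 8
s(y(-5))/S(-24) = -5/8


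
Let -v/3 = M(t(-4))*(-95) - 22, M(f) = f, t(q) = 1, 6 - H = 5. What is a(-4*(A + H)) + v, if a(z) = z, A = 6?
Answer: 323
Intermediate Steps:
H = 1 (H = 6 - 1*5 = 6 - 5 = 1)
v = 351 (v = -3*(1*(-95) - 22) = -3*(-95 - 22) = -3*(-117) = 351)
a(-4*(A + H)) + v = -4*(6 + 1) + 351 = -4*7 + 351 = -28 + 351 = 323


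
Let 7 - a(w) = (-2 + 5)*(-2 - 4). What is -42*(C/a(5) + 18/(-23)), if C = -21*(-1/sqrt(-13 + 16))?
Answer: 756/23 - 294*sqrt(3)/25 ≈ 12.501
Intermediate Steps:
a(w) = 25 (a(w) = 7 - (-2 + 5)*(-2 - 4) = 7 - 3*(-6) = 7 - 1*(-18) = 7 + 18 = 25)
C = 7*sqrt(3) (C = -21*(-sqrt(3)/3) = -(-7)*sqrt(3) = 7*sqrt(3) ≈ 12.124)
-42*(C/a(5) + 18/(-23)) = -42*((7*sqrt(3))/25 + 18/(-23)) = -42*((7*sqrt(3))*(1/25) + 18*(-1/23)) = -42*(7*sqrt(3)/25 - 18/23) = -42*(-18/23 + 7*sqrt(3)/25) = 756/23 - 294*sqrt(3)/25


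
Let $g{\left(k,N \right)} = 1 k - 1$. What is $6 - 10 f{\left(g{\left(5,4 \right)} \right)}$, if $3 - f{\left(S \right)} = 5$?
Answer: $26$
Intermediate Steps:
$g{\left(k,N \right)} = -1 + k$ ($g{\left(k,N \right)} = k - 1 = -1 + k$)
$f{\left(S \right)} = -2$ ($f{\left(S \right)} = 3 - 5 = -2$)
$6 - 10 f{\left(g{\left(5,4 \right)} \right)} = 6 - -20 = 6 + 20 = 26$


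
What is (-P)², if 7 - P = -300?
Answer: 94249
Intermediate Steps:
P = 307 (P = 7 - 1*(-300) = 7 + 300 = 307)
(-P)² = (-1*307)² = (-307)² = 94249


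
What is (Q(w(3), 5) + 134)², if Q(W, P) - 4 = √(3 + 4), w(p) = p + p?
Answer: (138 + √7)² ≈ 19781.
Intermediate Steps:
w(p) = 2*p
Q(W, P) = 4 + √7 (Q(W, P) = 4 + √(3 + 4) = 4 + √7)
(Q(w(3), 5) + 134)² = ((4 + √7) + 134)² = (138 + √7)²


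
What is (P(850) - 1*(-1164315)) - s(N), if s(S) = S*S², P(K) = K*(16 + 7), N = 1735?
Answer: -5221556510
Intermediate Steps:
P(K) = 23*K (P(K) = K*23 = 23*K)
s(S) = S³
(P(850) - 1*(-1164315)) - s(N) = (23*850 - 1*(-1164315)) - 1*1735³ = (19550 + 1164315) - 1*5222740375 = 1183865 - 5222740375 = -5221556510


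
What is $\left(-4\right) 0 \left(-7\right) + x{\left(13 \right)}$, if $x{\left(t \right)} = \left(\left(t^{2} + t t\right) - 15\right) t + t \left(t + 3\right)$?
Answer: $4407$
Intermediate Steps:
$x{\left(t \right)} = t \left(-15 + 2 t^{2}\right) + t \left(3 + t\right)$ ($x{\left(t \right)} = \left(\left(t^{2} + t^{2}\right) - 15\right) t + t \left(3 + t\right) = \left(2 t^{2} - 15\right) t + t \left(3 + t\right) = \left(-15 + 2 t^{2}\right) t + t \left(3 + t\right) = t \left(-15 + 2 t^{2}\right) + t \left(3 + t\right)$)
$\left(-4\right) 0 \left(-7\right) + x{\left(13 \right)} = \left(-4\right) 0 \left(-7\right) + 13 \left(-12 + 13 + 2 \cdot 13^{2}\right) = 0 \left(-7\right) + 13 \left(-12 + 13 + 2 \cdot 169\right) = 0 + 13 \left(-12 + 13 + 338\right) = 0 + 13 \cdot 339 = 0 + 4407 = 4407$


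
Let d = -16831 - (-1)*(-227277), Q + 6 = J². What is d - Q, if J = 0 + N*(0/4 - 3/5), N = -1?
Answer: -6102559/25 ≈ -2.4410e+5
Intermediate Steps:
J = ⅗ (J = 0 - (0/4 - 3/5) = 0 - (0*(¼) - 3*⅕) = 0 - (0 - ⅗) = 0 - 1*(-⅗) = 0 + ⅗ = ⅗ ≈ 0.60000)
Q = -141/25 (Q = -6 + (⅗)² = -6 + 9/25 = -141/25 ≈ -5.6400)
d = -244108 (d = -16831 - 1*227277 = -16831 - 227277 = -244108)
d - Q = -244108 - 1*(-141/25) = -244108 + 141/25 = -6102559/25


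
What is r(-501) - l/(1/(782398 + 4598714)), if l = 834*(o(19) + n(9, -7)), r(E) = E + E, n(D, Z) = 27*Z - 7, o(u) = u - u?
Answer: 879618090966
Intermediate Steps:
o(u) = 0
n(D, Z) = -7 + 27*Z
r(E) = 2*E
l = -163464 (l = 834*(0 + (-7 + 27*(-7))) = 834*(0 + (-7 - 189)) = 834*(0 - 196) = 834*(-196) = -163464)
r(-501) - l/(1/(782398 + 4598714)) = 2*(-501) - (-163464)/(1/(782398 + 4598714)) = -1002 - (-163464)/(1/5381112) = -1002 - (-163464)/1/5381112 = -1002 - (-163464)*5381112 = -1002 - 1*(-879618091968) = -1002 + 879618091968 = 879618090966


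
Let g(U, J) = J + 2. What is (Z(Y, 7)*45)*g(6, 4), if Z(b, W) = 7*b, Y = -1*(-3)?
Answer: 5670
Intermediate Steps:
g(U, J) = 2 + J
Y = 3
(Z(Y, 7)*45)*g(6, 4) = ((7*3)*45)*(2 + 4) = (21*45)*6 = 945*6 = 5670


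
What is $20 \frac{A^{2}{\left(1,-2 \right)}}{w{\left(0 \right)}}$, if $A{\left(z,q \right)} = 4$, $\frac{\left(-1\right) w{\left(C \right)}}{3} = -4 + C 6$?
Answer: $\frac{80}{3} \approx 26.667$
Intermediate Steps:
$w{\left(C \right)} = 12 - 18 C$ ($w{\left(C \right)} = - 3 \left(-4 + C 6\right) = - 3 \left(-4 + 6 C\right) = 12 - 18 C$)
$20 \frac{A^{2}{\left(1,-2 \right)}}{w{\left(0 \right)}} = 20 \frac{4^{2}}{12 - 0} = 20 \frac{16}{12 + 0} = 20 \cdot \frac{16}{12} = 20 \cdot 16 \cdot \frac{1}{12} = 20 \cdot \frac{4}{3} = \frac{80}{3}$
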